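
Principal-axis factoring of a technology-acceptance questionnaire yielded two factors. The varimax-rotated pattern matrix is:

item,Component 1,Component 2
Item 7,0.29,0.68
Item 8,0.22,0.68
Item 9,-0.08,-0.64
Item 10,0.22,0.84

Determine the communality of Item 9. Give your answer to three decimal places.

h² = (-0.08)² + (-0.64)² = 0.0064 + 0.4096 = 0.4160

0.416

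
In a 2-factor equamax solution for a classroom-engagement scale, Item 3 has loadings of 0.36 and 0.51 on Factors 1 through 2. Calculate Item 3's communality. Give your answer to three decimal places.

h² = 0.36² + 0.51² = 0.1296 + 0.2601 = 0.3897

0.390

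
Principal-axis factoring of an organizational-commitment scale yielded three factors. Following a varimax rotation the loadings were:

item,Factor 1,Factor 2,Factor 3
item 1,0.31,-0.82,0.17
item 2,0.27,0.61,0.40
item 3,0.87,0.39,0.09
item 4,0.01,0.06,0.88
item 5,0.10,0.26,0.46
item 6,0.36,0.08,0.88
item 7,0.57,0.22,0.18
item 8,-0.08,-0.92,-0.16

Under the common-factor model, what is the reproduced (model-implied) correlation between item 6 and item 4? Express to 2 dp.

0.78

r̂ = Σ λ_i·λ_j across factors = (0.36)(0.01) + (0.08)(0.06) + (0.88)(0.88)
  = +0.0036 +0.0048 +0.7744 = 0.7828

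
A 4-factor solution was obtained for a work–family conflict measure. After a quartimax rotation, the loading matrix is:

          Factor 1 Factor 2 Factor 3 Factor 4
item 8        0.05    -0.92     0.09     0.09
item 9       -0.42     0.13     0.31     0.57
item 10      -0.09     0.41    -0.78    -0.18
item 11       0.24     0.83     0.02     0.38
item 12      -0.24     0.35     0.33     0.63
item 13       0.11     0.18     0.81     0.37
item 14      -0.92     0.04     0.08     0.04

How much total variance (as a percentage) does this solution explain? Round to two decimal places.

79.53%

Communalities: 0.8651, 0.6143, 0.8170, 0.8913, 0.6859, 0.8375, 0.8560; Σh² = 5.5671.
Total variance with 7 standardized items is 7, so the solution explains 5.5671/7 = 0.7953 = 79.53%.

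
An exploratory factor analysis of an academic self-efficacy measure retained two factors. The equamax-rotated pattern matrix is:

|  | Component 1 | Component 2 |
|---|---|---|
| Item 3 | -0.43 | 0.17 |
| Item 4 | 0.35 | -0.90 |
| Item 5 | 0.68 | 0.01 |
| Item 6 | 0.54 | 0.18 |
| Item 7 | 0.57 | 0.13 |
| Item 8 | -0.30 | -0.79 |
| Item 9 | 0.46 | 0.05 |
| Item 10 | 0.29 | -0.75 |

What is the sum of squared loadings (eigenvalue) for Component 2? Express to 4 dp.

2.0774

SS loadings for Component 2 = 0.17² + (-0.90)² + 0.01² + 0.18² + 0.13² + (-0.79)² + 0.05² + (-0.75)² = 0.0289 + 0.8100 + 0.0001 + 0.0324 + 0.0169 + 0.6241 + 0.0025 + 0.5625 = 2.0774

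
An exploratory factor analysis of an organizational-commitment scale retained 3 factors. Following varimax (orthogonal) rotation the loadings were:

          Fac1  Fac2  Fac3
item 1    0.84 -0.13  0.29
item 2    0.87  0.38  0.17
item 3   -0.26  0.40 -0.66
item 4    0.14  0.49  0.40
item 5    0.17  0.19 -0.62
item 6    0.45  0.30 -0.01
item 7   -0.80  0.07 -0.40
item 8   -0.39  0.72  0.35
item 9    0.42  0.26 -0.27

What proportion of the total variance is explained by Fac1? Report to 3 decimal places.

0.306

SS loadings for Fac1 = 0.84² + 0.87² + (-0.26)² + 0.14² + 0.17² + 0.45² + (-0.80)² + (-0.39)² + 0.42² = 2.7496
Proportion of variance = 2.7496 / 9 = 0.3055.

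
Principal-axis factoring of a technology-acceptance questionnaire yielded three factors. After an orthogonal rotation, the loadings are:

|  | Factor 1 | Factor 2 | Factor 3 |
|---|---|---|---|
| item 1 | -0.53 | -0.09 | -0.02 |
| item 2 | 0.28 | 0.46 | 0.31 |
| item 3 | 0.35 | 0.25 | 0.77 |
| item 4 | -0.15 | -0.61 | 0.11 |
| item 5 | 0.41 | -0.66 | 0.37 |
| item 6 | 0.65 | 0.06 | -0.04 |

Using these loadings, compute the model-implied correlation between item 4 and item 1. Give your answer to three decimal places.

0.132

r̂ = Σ λ_i·λ_j across factors = (-0.15)(-0.53) + (-0.61)(-0.09) + (0.11)(-0.02)
  = +0.0795 +0.0549 -0.0022 = 0.1322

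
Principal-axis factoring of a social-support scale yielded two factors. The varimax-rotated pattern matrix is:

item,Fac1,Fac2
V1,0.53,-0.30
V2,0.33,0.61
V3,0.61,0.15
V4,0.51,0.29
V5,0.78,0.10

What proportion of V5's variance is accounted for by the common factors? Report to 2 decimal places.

h² = 0.78² + 0.10² = 0.6084 + 0.0100 = 0.6184

0.62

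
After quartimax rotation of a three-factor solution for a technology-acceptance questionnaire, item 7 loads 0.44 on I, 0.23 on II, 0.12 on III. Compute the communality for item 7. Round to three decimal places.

h² = 0.44² + 0.23² + 0.12² = 0.1936 + 0.0529 + 0.0144 = 0.2609

0.261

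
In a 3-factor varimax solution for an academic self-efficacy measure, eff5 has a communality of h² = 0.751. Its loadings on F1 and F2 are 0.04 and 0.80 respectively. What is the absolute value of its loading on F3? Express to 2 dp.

0.33

Under orthogonal rotation h² = Σλ², so λ_F3² = h² − (0.6416) = 0.751 − 0.6416 = 0.1094.
|λ| = √0.1094 = 0.3308.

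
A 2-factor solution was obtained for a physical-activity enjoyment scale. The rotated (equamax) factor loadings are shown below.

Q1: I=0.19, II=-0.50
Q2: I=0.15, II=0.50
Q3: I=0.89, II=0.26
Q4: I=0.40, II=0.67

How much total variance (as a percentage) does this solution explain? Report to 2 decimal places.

Communalities: 0.2861, 0.2725, 0.8597, 0.6089; Σh² = 2.0272.
Total variance with 4 standardized items is 4, so the solution explains 2.0272/4 = 0.5068 = 50.68%.

50.68%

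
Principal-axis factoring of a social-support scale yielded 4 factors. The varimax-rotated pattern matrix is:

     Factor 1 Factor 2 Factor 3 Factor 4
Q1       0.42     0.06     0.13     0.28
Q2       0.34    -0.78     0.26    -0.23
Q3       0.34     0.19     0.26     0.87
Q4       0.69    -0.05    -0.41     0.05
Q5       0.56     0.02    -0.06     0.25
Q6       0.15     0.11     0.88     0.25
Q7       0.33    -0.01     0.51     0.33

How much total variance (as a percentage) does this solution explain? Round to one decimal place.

Communalities: 0.2753, 0.8445, 0.9762, 0.6492, 0.3801, 0.8715, 0.4780; Σh² = 4.4748.
Total variance with 7 standardized items is 7, so the solution explains 4.4748/7 = 0.6393 = 63.93%.

63.9%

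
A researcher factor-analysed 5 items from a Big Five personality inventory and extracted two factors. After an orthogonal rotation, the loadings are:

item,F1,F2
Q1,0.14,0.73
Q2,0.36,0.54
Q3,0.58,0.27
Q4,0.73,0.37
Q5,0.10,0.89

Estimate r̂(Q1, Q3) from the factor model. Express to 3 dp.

0.278

r̂ = Σ λ_i·λ_j across factors = (0.14)(0.58) + (0.73)(0.27)
  = +0.0812 +0.1971 = 0.2783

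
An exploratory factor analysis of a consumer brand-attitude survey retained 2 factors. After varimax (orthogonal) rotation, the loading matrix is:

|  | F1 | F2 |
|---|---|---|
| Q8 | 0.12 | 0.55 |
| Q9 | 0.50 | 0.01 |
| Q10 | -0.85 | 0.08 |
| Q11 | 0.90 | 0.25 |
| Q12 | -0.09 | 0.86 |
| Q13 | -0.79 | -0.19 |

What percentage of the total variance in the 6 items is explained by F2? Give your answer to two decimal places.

SS loadings for F2 = 0.55² + 0.01² + 0.08² + 0.25² + 0.86² + (-0.19)² = 1.1472
With 6 standardized items, total variance = 6. Proportion = 1.1472/6 = 0.1912 → 19.12%.

19.12%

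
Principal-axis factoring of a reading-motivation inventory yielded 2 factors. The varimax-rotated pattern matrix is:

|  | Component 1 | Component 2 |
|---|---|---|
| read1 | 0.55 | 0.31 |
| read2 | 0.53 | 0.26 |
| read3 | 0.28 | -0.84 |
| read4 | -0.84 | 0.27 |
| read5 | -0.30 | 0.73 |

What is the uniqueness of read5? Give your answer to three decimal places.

h² = (-0.30)² + 0.73² = 0.0900 + 0.5329 = 0.6229
Uniqueness u² = 1 − h² = 1 − 0.6229 = 0.3771

0.377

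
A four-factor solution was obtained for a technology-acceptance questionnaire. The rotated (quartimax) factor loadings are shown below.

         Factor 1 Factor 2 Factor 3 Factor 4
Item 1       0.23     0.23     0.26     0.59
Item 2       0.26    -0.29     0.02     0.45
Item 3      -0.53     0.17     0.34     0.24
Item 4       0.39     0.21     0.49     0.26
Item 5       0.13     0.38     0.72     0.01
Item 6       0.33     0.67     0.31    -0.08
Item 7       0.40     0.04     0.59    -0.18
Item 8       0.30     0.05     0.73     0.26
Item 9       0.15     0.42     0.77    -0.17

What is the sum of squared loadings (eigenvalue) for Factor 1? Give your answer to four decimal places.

SS loadings for Factor 1 = 0.23² + 0.26² + (-0.53)² + 0.39² + 0.13² + 0.33² + 0.40² + 0.30² + 0.15² = 0.0529 + 0.0676 + 0.2809 + 0.1521 + 0.0169 + 0.1089 + 0.1600 + 0.0900 + 0.0225 = 0.9518

0.9518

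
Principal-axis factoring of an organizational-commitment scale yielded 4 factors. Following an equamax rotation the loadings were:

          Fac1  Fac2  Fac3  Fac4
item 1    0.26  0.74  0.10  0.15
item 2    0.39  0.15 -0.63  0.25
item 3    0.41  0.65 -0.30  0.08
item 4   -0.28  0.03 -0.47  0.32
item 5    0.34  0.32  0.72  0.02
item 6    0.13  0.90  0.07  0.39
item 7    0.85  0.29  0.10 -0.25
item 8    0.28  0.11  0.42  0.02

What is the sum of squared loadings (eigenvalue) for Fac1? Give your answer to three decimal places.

SS loadings for Fac1 = 0.26² + 0.39² + 0.41² + (-0.28)² + 0.34² + 0.13² + 0.85² + 0.28² = 0.0676 + 0.1521 + 0.1681 + 0.0784 + 0.1156 + 0.0169 + 0.7225 + 0.0784 = 1.3996

1.400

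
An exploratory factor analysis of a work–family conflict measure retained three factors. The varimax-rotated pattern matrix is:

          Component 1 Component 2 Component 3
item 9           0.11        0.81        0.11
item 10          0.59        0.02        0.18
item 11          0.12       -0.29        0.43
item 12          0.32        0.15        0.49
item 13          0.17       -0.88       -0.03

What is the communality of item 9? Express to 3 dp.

h² = 0.11² + 0.81² + 0.11² = 0.0121 + 0.6561 + 0.0121 = 0.6803

0.680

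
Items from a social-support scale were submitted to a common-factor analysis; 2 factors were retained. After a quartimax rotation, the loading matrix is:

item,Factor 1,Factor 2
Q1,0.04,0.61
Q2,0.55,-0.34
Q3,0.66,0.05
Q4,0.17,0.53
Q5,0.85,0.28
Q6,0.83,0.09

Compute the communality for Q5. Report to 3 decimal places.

h² = 0.85² + 0.28² = 0.7225 + 0.0784 = 0.8009

0.801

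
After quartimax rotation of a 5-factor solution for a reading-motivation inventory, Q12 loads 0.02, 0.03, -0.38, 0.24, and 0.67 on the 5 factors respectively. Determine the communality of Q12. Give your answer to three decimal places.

0.652

h² = 0.02² + 0.03² + (-0.38)² + 0.24² + 0.67² = 0.0004 + 0.0009 + 0.1444 + 0.0576 + 0.4489 = 0.6522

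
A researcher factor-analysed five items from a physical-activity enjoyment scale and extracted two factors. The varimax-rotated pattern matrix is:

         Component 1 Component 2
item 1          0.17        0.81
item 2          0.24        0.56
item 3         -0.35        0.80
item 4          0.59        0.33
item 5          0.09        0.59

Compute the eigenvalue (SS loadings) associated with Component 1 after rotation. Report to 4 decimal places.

0.5652

SS loadings for Component 1 = 0.17² + 0.24² + (-0.35)² + 0.59² + 0.09² = 0.0289 + 0.0576 + 0.1225 + 0.3481 + 0.0081 = 0.5652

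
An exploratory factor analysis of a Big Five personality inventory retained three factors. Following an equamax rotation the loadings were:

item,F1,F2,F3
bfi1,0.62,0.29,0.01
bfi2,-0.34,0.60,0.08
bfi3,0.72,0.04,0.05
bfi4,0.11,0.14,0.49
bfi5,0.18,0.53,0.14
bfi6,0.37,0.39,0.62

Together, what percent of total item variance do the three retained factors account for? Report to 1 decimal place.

45.9%

Communalities: 0.4686, 0.4820, 0.5225, 0.2718, 0.3329, 0.6734; Σh² = 2.7512.
Total variance with 6 standardized items is 6, so the solution explains 2.7512/6 = 0.4585 = 45.85%.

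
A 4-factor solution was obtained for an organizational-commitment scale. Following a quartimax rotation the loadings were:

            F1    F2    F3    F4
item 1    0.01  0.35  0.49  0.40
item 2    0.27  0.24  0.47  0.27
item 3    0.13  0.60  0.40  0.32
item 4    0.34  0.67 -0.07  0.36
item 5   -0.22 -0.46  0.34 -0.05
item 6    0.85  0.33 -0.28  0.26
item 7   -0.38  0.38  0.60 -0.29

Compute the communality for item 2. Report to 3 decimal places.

0.424

h² = 0.27² + 0.24² + 0.47² + 0.27² = 0.0729 + 0.0576 + 0.2209 + 0.0729 = 0.4243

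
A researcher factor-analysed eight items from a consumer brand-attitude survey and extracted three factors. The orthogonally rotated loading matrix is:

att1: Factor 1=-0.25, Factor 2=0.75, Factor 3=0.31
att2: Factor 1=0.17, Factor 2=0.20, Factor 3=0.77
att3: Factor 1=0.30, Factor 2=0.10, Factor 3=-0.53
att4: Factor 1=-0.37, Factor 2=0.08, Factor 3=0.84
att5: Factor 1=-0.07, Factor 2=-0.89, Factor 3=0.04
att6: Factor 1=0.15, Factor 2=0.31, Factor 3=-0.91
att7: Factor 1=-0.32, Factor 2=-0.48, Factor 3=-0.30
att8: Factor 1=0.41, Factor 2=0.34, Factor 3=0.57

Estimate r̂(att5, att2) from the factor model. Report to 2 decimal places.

r̂ = Σ λ_i·λ_j across factors = (-0.07)(0.17) + (-0.89)(0.20) + (0.04)(0.77)
  = -0.0119 -0.1780 +0.0308 = -0.1591

-0.16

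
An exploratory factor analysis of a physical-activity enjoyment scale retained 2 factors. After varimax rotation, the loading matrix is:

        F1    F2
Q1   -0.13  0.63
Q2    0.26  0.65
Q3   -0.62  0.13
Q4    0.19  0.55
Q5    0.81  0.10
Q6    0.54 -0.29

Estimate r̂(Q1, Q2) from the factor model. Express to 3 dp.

0.376

r̂ = Σ λ_i·λ_j across factors = (-0.13)(0.26) + (0.63)(0.65)
  = -0.0338 +0.4095 = 0.3757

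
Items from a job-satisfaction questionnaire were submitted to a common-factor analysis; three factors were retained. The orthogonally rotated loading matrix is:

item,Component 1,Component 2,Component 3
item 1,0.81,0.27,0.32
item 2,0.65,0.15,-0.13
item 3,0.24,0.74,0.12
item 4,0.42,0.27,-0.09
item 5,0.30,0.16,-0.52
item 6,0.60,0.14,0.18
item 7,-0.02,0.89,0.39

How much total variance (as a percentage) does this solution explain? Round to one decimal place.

55.9%

SS loadings by factor: 1.7630, 1.5532, 0.5967; total = 3.9129.
Total variance with 7 standardized items is 7, so the solution explains 3.9129/7 = 0.5590 = 55.90%.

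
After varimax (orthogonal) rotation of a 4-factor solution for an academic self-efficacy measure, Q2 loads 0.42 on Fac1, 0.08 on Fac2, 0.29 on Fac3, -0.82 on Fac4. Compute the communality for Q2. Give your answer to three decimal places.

h² = 0.42² + 0.08² + 0.29² + (-0.82)² = 0.1764 + 0.0064 + 0.0841 + 0.6724 = 0.9393

0.939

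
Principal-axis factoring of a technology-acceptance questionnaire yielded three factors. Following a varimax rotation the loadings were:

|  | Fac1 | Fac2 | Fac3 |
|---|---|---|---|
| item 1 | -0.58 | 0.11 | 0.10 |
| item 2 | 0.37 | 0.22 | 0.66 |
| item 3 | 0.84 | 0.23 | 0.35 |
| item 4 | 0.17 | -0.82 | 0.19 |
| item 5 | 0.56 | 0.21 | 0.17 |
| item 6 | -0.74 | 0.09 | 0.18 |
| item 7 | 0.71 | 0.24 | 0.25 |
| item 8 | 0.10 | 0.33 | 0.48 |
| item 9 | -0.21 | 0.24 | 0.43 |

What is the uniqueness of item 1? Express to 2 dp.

h² = (-0.58)² + 0.11² + 0.10² = 0.3364 + 0.0121 + 0.0100 = 0.3585
Uniqueness u² = 1 − h² = 1 − 0.3585 = 0.6415

0.64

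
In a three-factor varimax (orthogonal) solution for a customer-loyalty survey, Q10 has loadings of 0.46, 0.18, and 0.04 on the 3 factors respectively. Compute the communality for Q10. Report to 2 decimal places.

0.25

h² = 0.46² + 0.18² + 0.04² = 0.2116 + 0.0324 + 0.0016 = 0.2456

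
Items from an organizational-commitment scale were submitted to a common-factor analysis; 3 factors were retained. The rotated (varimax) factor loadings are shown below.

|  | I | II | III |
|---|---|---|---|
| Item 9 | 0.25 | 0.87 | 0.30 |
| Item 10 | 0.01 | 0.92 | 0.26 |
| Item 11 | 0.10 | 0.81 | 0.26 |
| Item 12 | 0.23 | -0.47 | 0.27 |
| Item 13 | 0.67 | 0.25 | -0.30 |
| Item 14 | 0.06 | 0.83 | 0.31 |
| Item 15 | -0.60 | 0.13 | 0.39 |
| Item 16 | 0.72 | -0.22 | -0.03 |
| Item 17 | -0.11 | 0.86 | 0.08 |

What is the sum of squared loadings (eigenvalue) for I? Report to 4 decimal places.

1.4685

SS loadings for I = 0.25² + 0.01² + 0.10² + 0.23² + 0.67² + 0.06² + (-0.60)² + 0.72² + (-0.11)² = 0.0625 + 0.0001 + 0.0100 + 0.0529 + 0.4489 + 0.0036 + 0.3600 + 0.5184 + 0.0121 = 1.4685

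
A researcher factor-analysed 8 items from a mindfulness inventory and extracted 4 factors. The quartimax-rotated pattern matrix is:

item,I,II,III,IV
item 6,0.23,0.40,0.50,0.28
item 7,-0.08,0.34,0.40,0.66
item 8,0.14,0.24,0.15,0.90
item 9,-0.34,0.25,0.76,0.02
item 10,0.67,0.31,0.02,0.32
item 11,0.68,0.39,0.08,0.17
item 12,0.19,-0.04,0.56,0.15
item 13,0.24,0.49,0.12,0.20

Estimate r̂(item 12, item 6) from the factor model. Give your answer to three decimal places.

0.350

r̂ = Σ λ_i·λ_j across factors = (0.19)(0.23) + (-0.04)(0.40) + (0.56)(0.50) + (0.15)(0.28)
  = +0.0437 -0.0160 +0.2800 +0.0420 = 0.3497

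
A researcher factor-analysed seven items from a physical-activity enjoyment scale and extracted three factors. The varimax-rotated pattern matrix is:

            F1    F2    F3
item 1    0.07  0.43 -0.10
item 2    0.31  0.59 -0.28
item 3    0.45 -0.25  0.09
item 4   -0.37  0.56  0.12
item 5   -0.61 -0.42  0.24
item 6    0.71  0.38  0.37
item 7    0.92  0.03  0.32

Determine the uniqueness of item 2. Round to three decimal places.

0.477

h² = 0.31² + 0.59² + (-0.28)² = 0.0961 + 0.3481 + 0.0784 = 0.5226
Uniqueness u² = 1 − h² = 1 − 0.5226 = 0.4774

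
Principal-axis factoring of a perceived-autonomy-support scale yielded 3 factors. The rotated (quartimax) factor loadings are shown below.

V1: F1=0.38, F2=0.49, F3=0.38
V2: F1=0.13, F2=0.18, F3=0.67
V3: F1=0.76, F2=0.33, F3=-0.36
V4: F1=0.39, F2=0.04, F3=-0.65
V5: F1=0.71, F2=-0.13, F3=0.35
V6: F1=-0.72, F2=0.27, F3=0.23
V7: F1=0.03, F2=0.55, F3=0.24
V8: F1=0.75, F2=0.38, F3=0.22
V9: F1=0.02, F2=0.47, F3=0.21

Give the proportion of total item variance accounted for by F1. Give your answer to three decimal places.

0.275

SS loadings for F1 = 0.38² + 0.13² + 0.76² + 0.39² + 0.71² + (-0.72)² + 0.03² + 0.75² + 0.02² = 2.4773
Proportion of variance = 2.4773 / 9 = 0.2753.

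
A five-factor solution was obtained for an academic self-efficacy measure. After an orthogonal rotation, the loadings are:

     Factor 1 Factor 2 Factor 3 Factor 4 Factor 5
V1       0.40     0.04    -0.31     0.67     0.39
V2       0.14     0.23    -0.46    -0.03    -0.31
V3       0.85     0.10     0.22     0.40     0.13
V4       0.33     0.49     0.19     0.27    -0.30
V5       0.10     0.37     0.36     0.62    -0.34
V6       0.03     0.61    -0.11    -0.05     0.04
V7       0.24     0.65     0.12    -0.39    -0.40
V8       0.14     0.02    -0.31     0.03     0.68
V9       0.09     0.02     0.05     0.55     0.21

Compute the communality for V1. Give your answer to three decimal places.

h² = 0.40² + 0.04² + (-0.31)² + 0.67² + 0.39² = 0.1600 + 0.0016 + 0.0961 + 0.4489 + 0.1521 = 0.8587

0.859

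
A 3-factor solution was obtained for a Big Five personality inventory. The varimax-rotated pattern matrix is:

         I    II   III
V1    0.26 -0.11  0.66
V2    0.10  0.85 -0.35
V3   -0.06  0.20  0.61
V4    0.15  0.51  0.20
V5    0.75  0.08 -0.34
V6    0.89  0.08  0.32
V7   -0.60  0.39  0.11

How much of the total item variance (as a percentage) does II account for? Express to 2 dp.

17.14%

SS loadings for II = (-0.11)² + 0.85² + 0.20² + 0.51² + 0.08² + 0.08² + 0.39² = 1.1996
With 7 standardized items, total variance = 7. Proportion = 1.1996/7 = 0.1714 → 17.14%.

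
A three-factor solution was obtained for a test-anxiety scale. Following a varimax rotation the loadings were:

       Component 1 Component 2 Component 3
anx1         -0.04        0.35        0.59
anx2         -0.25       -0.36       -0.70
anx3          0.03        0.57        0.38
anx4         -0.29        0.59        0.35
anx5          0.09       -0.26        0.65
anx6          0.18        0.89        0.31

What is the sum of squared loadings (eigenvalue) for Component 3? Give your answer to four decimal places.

1.6236

SS loadings for Component 3 = 0.59² + (-0.70)² + 0.38² + 0.35² + 0.65² + 0.31² = 0.3481 + 0.4900 + 0.1444 + 0.1225 + 0.4225 + 0.0961 = 1.6236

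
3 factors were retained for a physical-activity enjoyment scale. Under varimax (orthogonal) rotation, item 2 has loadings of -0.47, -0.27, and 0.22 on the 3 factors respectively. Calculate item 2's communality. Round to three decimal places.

h² = (-0.47)² + (-0.27)² + 0.22² = 0.2209 + 0.0729 + 0.0484 = 0.3422

0.342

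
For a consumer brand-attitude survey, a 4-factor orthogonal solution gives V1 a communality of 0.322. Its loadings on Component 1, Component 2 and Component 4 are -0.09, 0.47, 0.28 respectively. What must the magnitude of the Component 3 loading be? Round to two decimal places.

Under orthogonal rotation h² = Σλ², so λ_Component 3² = h² − (0.3074) = 0.322 − 0.3074 = 0.0146.
|λ| = √0.0146 = 0.1208.

0.12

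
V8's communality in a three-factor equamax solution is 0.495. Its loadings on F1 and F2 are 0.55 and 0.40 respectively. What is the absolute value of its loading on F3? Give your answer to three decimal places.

Under orthogonal rotation h² = Σλ², so λ_F3² = h² − (0.4625) = 0.495 − 0.4625 = 0.0325.
|λ| = √0.0325 = 0.1803.

0.180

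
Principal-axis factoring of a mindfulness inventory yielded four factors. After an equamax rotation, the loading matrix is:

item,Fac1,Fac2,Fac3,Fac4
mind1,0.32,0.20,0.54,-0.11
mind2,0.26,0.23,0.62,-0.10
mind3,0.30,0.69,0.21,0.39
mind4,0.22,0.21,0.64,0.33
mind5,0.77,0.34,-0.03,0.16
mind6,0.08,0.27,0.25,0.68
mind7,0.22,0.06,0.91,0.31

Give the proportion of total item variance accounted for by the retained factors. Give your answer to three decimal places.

Communalities: 0.4461, 0.5149, 0.7623, 0.6110, 0.7350, 0.6042, 0.9762; Σh² = 4.6497.
Total variance with 7 standardized items is 7, so the solution explains 4.6497/7 = 0.6642.

0.664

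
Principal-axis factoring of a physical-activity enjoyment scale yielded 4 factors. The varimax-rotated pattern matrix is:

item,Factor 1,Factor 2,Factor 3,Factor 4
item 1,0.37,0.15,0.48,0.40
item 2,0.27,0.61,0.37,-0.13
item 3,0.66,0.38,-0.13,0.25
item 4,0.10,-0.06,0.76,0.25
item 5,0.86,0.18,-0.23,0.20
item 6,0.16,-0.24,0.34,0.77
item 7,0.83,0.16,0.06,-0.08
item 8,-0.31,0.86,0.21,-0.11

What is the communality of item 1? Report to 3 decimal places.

0.550

h² = 0.37² + 0.15² + 0.48² + 0.40² = 0.1369 + 0.0225 + 0.2304 + 0.1600 = 0.5498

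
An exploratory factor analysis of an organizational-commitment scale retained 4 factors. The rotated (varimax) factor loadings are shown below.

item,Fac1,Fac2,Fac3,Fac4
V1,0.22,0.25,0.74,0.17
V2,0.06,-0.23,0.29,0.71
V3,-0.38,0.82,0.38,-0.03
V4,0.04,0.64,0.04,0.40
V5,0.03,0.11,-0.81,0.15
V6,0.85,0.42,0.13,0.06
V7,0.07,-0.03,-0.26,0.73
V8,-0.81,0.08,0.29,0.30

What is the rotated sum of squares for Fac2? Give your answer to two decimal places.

1.39

SS loadings for Fac2 = 0.25² + (-0.23)² + 0.82² + 0.64² + 0.11² + 0.42² + (-0.03)² + 0.08² = 0.0625 + 0.0529 + 0.6724 + 0.4096 + 0.0121 + 0.1764 + 0.0009 + 0.0064 = 1.3932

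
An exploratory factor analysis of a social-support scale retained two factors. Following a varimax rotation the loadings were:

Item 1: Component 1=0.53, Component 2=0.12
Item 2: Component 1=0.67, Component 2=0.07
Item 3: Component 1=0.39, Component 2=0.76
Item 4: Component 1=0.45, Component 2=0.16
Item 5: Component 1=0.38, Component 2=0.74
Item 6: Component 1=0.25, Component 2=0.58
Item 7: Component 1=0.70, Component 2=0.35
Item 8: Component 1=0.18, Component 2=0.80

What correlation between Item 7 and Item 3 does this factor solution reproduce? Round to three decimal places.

0.539

r̂ = Σ λ_i·λ_j across factors = (0.70)(0.39) + (0.35)(0.76)
  = +0.2730 +0.2660 = 0.5390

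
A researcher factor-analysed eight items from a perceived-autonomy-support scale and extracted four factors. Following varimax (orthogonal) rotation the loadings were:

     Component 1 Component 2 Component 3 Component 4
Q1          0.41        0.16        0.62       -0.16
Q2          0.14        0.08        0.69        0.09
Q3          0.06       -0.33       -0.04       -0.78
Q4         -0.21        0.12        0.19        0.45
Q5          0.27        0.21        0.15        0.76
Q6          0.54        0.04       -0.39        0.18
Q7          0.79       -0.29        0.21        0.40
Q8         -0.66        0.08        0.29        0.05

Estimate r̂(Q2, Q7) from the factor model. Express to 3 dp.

0.268

r̂ = Σ λ_i·λ_j across factors = (0.14)(0.79) + (0.08)(-0.29) + (0.69)(0.21) + (0.09)(0.40)
  = +0.1106 -0.0232 +0.1449 +0.0360 = 0.2683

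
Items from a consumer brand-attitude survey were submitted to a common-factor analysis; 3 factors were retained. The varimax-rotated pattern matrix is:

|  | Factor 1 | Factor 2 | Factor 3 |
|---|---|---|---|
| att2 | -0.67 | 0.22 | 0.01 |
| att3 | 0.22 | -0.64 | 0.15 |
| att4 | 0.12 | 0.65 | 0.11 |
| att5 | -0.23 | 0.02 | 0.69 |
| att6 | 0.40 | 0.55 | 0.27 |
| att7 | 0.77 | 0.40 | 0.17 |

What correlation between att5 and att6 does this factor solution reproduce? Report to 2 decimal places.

0.11

r̂ = Σ λ_i·λ_j across factors = (-0.23)(0.40) + (0.02)(0.55) + (0.69)(0.27)
  = -0.0920 +0.0110 +0.1863 = 0.1053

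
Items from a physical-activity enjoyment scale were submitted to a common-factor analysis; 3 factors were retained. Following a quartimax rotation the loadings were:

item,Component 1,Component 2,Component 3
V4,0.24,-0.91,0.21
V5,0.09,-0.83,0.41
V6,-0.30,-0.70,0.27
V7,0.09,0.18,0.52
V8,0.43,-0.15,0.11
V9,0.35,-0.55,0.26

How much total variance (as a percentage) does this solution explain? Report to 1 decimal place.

57.8%

SS loadings by factor: 0.4712, 2.3644, 0.6352; total = 3.4708.
Total variance with 6 standardized items is 6, so the solution explains 3.4708/6 = 0.5785 = 57.85%.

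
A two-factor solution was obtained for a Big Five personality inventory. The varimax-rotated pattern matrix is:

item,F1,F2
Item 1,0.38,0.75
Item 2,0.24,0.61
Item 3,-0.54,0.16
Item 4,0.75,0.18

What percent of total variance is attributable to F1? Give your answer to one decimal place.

26.4%

SS loadings for F1 = 0.38² + 0.24² + (-0.54)² + 0.75² = 1.0561
With 4 standardized items, total variance = 4. Proportion = 1.0561/4 = 0.2640 → 26.40%.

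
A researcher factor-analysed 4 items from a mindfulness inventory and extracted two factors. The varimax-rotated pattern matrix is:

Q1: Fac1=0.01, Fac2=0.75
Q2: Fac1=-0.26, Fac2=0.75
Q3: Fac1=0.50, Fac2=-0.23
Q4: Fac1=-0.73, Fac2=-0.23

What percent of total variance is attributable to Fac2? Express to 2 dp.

SS loadings for Fac2 = 0.75² + 0.75² + (-0.23)² + (-0.23)² = 1.2308
With 4 standardized items, total variance = 4. Proportion = 1.2308/4 = 0.3077 → 30.77%.

30.77%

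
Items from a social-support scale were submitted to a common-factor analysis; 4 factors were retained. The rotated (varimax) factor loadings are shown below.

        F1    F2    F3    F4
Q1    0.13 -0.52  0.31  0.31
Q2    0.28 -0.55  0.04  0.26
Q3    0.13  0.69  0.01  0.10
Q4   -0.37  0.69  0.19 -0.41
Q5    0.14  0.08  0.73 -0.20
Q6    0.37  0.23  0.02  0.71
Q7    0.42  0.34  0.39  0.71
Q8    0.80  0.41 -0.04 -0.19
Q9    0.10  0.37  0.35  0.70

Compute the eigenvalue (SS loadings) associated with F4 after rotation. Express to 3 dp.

1.916

SS loadings for F4 = 0.31² + 0.26² + 0.10² + (-0.41)² + (-0.20)² + 0.71² + 0.71² + (-0.19)² + 0.70² = 0.0961 + 0.0676 + 0.0100 + 0.1681 + 0.0400 + 0.5041 + 0.5041 + 0.0361 + 0.4900 = 1.9161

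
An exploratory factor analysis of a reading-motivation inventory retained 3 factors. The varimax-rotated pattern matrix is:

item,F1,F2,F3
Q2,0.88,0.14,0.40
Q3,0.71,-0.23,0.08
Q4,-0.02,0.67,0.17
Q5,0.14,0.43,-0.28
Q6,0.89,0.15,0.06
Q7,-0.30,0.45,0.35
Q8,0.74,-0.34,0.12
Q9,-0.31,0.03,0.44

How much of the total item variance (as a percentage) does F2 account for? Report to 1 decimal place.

SS loadings for F2 = 0.14² + (-0.23)² + 0.67² + 0.43² + 0.15² + 0.45² + (-0.34)² + 0.03² = 1.0478
With 8 standardized items, total variance = 8. Proportion = 1.0478/8 = 0.1310 → 13.10%.

13.1%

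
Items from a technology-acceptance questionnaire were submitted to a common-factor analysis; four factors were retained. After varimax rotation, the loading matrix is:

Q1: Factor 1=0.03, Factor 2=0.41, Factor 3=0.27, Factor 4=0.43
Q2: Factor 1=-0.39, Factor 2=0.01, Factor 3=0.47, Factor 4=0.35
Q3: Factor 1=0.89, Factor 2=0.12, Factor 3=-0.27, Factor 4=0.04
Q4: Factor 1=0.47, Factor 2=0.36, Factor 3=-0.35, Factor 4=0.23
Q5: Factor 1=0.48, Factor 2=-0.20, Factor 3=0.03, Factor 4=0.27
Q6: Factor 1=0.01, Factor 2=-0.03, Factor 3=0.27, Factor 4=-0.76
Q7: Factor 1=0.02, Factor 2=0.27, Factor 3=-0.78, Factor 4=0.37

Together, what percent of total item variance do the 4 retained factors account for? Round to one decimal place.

59.2%

Communalities: 0.4268, 0.4956, 0.8810, 0.5259, 0.3442, 0.6515, 0.8186; Σh² = 4.1436.
Total variance with 7 standardized items is 7, so the solution explains 4.1436/7 = 0.5919 = 59.19%.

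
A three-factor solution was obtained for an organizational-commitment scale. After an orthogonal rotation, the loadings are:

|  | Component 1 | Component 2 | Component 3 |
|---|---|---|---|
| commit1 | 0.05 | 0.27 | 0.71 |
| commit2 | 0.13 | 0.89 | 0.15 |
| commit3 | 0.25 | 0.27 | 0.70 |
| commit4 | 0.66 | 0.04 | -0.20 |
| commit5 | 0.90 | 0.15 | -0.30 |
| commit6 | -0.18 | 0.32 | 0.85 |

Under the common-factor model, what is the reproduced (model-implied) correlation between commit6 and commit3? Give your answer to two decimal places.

0.64

r̂ = Σ λ_i·λ_j across factors = (-0.18)(0.25) + (0.32)(0.27) + (0.85)(0.70)
  = -0.0450 +0.0864 +0.5950 = 0.6364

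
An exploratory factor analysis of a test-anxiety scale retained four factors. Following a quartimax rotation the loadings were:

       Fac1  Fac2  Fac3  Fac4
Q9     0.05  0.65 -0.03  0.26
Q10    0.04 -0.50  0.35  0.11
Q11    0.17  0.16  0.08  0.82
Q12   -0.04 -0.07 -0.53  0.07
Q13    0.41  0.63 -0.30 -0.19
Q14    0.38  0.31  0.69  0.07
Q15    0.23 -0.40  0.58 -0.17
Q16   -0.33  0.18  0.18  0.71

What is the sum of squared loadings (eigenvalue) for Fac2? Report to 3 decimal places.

1.388

SS loadings for Fac2 = 0.65² + (-0.50)² + 0.16² + (-0.07)² + 0.63² + 0.31² + (-0.40)² + 0.18² = 0.4225 + 0.2500 + 0.0256 + 0.0049 + 0.3969 + 0.0961 + 0.1600 + 0.0324 = 1.3884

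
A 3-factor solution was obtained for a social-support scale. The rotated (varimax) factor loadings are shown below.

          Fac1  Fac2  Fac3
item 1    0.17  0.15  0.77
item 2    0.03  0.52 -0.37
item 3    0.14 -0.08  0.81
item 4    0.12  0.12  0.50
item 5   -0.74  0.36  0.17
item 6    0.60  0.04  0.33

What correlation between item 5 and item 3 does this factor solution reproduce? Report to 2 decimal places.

r̂ = Σ λ_i·λ_j across factors = (-0.74)(0.14) + (0.36)(-0.08) + (0.17)(0.81)
  = -0.1036 -0.0288 +0.1377 = 0.0053

0.01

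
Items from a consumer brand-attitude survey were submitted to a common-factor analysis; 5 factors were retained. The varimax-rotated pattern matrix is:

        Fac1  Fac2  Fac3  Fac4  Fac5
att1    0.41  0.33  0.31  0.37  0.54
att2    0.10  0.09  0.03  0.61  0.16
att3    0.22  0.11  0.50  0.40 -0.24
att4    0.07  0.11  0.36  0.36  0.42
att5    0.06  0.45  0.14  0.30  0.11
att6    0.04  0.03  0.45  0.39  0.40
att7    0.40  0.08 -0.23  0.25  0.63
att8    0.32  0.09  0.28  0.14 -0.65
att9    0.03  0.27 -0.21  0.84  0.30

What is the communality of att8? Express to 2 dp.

h² = 0.32² + 0.09² + 0.28² + 0.14² + (-0.65)² = 0.1024 + 0.0081 + 0.0784 + 0.0196 + 0.4225 = 0.6310

0.63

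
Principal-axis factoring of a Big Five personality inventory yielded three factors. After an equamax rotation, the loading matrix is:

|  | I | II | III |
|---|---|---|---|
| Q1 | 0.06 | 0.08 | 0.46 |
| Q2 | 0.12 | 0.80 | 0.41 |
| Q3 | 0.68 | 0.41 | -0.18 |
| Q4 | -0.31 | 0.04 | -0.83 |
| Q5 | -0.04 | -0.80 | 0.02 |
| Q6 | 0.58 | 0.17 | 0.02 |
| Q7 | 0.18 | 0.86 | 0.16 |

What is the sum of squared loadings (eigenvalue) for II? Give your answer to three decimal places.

2.225

SS loadings for II = 0.08² + 0.80² + 0.41² + 0.04² + (-0.80)² + 0.17² + 0.86² = 0.0064 + 0.6400 + 0.1681 + 0.0016 + 0.6400 + 0.0289 + 0.7396 = 2.2246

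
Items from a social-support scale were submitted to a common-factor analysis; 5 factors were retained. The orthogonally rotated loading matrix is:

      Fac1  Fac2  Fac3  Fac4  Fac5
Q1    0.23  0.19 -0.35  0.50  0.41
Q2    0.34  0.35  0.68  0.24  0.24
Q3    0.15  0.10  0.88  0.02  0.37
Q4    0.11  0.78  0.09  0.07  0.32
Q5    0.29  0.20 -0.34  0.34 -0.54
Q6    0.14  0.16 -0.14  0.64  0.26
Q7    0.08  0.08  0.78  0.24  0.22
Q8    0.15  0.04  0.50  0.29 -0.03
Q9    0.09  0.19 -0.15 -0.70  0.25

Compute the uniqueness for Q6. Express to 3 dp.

0.458

h² = 0.14² + 0.16² + (-0.14)² + 0.64² + 0.26² = 0.0196 + 0.0256 + 0.0196 + 0.4096 + 0.0676 = 0.5420
Uniqueness u² = 1 − h² = 1 − 0.5420 = 0.4580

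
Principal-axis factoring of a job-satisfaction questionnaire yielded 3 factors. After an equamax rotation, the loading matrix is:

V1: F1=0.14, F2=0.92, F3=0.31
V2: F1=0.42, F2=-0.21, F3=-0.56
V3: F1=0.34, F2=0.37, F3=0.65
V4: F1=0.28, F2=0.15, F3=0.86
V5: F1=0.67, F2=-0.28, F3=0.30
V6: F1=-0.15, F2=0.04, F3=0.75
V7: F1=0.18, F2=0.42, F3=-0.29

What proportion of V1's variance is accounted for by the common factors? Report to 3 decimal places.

0.962

h² = 0.14² + 0.92² + 0.31² = 0.0196 + 0.8464 + 0.0961 = 0.9621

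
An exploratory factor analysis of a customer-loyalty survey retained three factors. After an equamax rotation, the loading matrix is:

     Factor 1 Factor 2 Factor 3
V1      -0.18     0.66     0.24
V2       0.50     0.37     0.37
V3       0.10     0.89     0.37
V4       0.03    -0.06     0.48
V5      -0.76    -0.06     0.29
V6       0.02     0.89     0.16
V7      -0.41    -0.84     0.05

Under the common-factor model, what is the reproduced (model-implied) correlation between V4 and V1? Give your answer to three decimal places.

0.070

r̂ = Σ λ_i·λ_j across factors = (0.03)(-0.18) + (-0.06)(0.66) + (0.48)(0.24)
  = -0.0054 -0.0396 +0.1152 = 0.0702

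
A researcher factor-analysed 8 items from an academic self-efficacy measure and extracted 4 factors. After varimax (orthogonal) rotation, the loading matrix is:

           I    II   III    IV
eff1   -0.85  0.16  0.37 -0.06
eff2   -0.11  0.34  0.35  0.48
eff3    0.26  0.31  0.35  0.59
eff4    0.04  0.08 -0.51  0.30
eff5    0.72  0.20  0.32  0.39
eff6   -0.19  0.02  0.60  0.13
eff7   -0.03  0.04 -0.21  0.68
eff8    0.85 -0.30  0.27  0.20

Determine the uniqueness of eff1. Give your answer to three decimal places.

0.111

h² = (-0.85)² + 0.16² + 0.37² + (-0.06)² = 0.7225 + 0.0256 + 0.1369 + 0.0036 = 0.8886
Uniqueness u² = 1 − h² = 1 − 0.8886 = 0.1114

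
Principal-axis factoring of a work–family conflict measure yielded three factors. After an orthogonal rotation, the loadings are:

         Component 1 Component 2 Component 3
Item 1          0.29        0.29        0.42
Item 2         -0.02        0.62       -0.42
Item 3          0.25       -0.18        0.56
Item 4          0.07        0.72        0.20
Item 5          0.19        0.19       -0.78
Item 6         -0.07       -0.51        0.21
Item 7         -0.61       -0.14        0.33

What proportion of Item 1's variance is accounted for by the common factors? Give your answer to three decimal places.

h² = 0.29² + 0.29² + 0.42² = 0.0841 + 0.0841 + 0.1764 = 0.3446

0.345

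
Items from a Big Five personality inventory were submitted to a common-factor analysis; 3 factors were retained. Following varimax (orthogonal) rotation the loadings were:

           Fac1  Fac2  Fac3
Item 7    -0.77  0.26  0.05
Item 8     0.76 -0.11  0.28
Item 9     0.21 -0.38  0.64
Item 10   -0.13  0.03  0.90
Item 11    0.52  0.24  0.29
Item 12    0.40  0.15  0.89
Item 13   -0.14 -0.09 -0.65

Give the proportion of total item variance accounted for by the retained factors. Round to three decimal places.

0.656

SS loadings by factor: 1.6815, 0.3132, 2.5992; total = 4.5939.
Total variance with 7 standardized items is 7, so the solution explains 4.5939/7 = 0.6563.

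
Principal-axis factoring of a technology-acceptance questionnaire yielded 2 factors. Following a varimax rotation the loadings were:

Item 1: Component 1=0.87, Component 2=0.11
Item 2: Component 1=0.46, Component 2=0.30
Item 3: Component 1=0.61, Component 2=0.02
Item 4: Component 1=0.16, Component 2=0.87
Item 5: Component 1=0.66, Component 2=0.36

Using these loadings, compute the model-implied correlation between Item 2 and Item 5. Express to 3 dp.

0.412

r̂ = Σ λ_i·λ_j across factors = (0.46)(0.66) + (0.30)(0.36)
  = +0.3036 +0.1080 = 0.4116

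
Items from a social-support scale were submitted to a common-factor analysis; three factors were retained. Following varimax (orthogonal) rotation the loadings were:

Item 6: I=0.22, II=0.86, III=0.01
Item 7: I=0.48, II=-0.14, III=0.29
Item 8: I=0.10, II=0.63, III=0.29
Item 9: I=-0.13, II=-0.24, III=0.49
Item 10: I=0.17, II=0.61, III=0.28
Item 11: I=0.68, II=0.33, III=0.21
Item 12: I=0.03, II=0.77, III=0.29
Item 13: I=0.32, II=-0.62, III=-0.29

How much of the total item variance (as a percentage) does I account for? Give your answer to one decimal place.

SS loadings for I = 0.22² + 0.48² + 0.10² + (-0.13)² + 0.17² + 0.68² + 0.03² + 0.32² = 0.9003
With 8 standardized items, total variance = 8. Proportion = 0.9003/8 = 0.1125 → 11.25%.

11.3%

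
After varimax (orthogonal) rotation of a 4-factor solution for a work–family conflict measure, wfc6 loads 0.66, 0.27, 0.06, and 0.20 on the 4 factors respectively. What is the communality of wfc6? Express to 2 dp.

0.55

h² = 0.66² + 0.27² + 0.06² + 0.20² = 0.4356 + 0.0729 + 0.0036 + 0.0400 = 0.5521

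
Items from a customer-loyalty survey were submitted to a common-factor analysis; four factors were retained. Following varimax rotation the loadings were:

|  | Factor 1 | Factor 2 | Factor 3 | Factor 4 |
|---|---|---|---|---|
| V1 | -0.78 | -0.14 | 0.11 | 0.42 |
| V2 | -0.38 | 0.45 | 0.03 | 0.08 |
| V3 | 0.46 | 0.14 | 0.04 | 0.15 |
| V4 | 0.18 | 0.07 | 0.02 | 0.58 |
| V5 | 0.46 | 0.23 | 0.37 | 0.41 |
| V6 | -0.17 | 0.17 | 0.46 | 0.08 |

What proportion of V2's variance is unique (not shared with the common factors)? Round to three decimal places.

h² = (-0.38)² + 0.45² + 0.03² + 0.08² = 0.1444 + 0.2025 + 0.0009 + 0.0064 = 0.3542
Uniqueness u² = 1 − h² = 1 − 0.3542 = 0.6458

0.646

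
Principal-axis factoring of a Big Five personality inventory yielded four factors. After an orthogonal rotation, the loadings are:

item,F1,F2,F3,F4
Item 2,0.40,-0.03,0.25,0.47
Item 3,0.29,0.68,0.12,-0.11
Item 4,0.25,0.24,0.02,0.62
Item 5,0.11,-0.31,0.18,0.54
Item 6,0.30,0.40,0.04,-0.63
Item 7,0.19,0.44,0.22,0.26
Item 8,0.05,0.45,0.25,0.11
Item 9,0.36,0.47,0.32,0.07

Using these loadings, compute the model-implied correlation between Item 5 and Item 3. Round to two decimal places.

-0.22

r̂ = Σ λ_i·λ_j across factors = (0.11)(0.29) + (-0.31)(0.68) + (0.18)(0.12) + (0.54)(-0.11)
  = +0.0319 -0.2108 +0.0216 -0.0594 = -0.2167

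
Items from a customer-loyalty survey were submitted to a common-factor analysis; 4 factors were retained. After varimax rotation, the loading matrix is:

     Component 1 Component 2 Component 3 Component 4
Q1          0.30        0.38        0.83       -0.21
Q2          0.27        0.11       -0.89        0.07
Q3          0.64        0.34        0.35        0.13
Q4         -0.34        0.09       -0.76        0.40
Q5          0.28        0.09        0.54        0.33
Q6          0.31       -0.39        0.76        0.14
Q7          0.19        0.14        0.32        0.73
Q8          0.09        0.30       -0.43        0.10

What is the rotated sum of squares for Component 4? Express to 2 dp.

0.90

SS loadings for Component 4 = (-0.21)² + 0.07² + 0.13² + 0.40² + 0.33² + 0.14² + 0.73² + 0.10² = 0.0441 + 0.0049 + 0.0169 + 0.1600 + 0.1089 + 0.0196 + 0.5329 + 0.0100 = 0.8973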